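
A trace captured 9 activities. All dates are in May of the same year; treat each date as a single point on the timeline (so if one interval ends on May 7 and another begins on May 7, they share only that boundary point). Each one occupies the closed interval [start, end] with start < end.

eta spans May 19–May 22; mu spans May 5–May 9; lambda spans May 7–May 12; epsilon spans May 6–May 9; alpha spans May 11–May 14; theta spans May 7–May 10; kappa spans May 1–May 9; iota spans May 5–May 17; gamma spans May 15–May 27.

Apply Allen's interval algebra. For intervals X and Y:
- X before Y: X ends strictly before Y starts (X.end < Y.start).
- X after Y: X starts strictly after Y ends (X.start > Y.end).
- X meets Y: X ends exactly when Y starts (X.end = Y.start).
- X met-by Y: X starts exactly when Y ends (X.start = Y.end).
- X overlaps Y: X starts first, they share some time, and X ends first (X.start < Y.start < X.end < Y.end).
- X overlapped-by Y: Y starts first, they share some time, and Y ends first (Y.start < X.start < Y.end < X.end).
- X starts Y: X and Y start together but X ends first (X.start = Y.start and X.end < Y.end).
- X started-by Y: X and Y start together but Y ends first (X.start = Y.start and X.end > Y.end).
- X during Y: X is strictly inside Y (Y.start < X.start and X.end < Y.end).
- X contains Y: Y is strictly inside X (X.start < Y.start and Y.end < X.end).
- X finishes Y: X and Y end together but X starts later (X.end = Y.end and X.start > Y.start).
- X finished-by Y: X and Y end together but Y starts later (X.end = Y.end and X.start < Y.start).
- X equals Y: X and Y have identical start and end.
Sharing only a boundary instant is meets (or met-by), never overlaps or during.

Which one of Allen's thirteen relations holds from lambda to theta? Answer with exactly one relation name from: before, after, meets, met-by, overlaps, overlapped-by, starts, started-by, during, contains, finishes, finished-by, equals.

lambda = [May 7, May 12]; theta = [May 7, May 10].
Compare endpoints: lambda.start = theta.start, lambda.start < theta.end, lambda.end > theta.start, lambda.end > theta.end.
That pattern is 'started-by'.

started-by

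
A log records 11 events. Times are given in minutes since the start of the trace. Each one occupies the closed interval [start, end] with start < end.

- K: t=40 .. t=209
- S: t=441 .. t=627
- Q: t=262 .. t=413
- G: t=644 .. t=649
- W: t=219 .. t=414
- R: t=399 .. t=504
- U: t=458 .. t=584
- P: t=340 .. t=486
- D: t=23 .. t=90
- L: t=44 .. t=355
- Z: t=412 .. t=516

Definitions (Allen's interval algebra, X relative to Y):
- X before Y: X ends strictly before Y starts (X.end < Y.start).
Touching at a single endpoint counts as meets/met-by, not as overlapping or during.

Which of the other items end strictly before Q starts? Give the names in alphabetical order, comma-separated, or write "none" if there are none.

D, K

Target Q = [t=262, t=413].
D [t=23, t=90] → before → yes.
G [t=644, t=649] → after → no.
K [t=40, t=209] → before → yes.
L [t=44, t=355] → overlaps → no.
P [t=340, t=486] → overlapped-by → no.
R [t=399, t=504] → overlapped-by → no.
S [t=441, t=627] → after → no.
U [t=458, t=584] → after → no.
W [t=219, t=414] → contains → no.
Z [t=412, t=516] → overlapped-by → no.
Result: D, K.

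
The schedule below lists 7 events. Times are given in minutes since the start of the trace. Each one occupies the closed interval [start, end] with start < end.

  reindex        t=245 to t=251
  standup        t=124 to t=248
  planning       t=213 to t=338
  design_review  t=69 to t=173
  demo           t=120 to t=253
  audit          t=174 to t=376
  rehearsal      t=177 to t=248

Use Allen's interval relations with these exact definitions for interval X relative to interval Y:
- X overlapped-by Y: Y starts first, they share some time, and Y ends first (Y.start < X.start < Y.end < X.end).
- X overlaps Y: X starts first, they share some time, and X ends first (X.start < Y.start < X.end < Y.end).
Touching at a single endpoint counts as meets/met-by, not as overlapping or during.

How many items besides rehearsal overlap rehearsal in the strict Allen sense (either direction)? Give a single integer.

Target rehearsal = [t=177, t=248].
audit [t=174, t=376] → contains → no.
demo [t=120, t=253] → contains → no.
design_review [t=69, t=173] → before → no.
planning [t=213, t=338] → overlapped-by → counts.
reindex [t=245, t=251] → overlapped-by → counts.
standup [t=124, t=248] → finished-by → no.
Total: 2.

2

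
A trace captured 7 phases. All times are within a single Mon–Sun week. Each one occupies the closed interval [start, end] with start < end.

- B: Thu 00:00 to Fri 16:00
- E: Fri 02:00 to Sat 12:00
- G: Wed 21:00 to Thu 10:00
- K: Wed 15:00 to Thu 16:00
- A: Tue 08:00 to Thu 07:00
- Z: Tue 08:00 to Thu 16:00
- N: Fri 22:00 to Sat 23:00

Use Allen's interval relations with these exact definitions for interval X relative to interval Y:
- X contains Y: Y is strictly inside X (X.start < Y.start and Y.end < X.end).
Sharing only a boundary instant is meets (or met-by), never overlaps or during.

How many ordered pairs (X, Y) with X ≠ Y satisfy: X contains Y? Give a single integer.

Checking all 42 ordered pairs for relation 'contains'; matching pairs in alphabetical order:
(K, G): K contains G ✓
(Z, G): Z contains G ✓
Count: 2.

2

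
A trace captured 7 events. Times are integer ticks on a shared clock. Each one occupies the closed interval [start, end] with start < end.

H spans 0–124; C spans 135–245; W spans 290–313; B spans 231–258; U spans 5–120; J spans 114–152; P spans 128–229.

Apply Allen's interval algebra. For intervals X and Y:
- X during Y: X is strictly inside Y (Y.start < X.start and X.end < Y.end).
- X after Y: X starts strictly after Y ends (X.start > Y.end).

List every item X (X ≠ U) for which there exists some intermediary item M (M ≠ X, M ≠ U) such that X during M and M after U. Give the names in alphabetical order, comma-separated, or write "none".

Target U = [5, 120].
Intermediaries M with M after U: B, C, P, W.
Via B — items with X during B: none.
Via C — items with X during C: none.
Via P — items with X during P: none.
Via W — items with X during W: none.
Union: none.

none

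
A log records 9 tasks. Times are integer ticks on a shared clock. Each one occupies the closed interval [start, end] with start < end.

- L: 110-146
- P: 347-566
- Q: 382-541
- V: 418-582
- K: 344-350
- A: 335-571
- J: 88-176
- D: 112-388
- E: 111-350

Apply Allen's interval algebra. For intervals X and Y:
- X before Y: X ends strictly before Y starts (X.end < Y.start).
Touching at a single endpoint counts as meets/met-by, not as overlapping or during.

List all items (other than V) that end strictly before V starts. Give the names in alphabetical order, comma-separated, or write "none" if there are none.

Target V = [418, 582].
A [335, 571] → overlaps → no.
D [112, 388] → before → yes.
E [111, 350] → before → yes.
J [88, 176] → before → yes.
K [344, 350] → before → yes.
L [110, 146] → before → yes.
P [347, 566] → overlaps → no.
Q [382, 541] → overlaps → no.
Result: D, E, J, K, L.

D, E, J, K, L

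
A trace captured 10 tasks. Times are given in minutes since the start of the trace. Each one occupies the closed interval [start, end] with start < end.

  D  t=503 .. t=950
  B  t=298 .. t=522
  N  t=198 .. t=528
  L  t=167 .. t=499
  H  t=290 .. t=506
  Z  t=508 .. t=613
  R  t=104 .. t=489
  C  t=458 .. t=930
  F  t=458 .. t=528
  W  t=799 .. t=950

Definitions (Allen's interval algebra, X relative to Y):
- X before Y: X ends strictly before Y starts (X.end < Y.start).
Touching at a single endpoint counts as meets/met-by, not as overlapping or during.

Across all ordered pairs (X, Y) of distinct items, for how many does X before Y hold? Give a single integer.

12

Checking all 90 ordered pairs for relation 'before'; matching pairs in alphabetical order:
(B, W): B before W ✓
(F, W): F before W ✓
(H, W): H before W ✓
(H, Z): H before Z ✓
(L, D): L before D ✓
(L, W): L before W ✓
(L, Z): L before Z ✓
(N, W): N before W ✓
(R, D): R before D ✓
(R, W): R before W ✓
(R, Z): R before Z ✓
(Z, W): Z before W ✓
Count: 12.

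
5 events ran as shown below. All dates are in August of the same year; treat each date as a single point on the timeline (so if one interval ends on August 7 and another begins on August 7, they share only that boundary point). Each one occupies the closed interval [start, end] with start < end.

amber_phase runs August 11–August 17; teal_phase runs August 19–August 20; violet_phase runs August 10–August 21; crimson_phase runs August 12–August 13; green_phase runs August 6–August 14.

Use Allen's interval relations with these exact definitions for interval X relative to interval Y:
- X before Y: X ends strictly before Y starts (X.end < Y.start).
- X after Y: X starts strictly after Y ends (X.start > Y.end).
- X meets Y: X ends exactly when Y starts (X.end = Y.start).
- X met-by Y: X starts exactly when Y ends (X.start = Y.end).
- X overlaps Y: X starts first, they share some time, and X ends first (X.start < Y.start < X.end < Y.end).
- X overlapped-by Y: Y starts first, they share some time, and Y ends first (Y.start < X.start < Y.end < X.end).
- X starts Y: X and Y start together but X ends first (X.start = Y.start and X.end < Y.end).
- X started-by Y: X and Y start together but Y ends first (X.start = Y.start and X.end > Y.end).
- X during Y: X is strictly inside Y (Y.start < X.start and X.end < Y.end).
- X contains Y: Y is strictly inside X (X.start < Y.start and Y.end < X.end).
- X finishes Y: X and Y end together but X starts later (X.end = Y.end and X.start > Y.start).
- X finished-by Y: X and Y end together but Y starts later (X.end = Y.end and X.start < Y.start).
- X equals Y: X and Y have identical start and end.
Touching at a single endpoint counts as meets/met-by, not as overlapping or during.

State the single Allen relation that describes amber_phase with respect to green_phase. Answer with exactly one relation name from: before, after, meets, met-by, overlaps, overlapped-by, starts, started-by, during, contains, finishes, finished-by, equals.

amber_phase = [August 11, August 17]; green_phase = [August 6, August 14].
Compare endpoints: amber_phase.start > green_phase.start, amber_phase.start < green_phase.end, amber_phase.end > green_phase.start, amber_phase.end > green_phase.end.
That pattern is 'overlapped-by'.

overlapped-by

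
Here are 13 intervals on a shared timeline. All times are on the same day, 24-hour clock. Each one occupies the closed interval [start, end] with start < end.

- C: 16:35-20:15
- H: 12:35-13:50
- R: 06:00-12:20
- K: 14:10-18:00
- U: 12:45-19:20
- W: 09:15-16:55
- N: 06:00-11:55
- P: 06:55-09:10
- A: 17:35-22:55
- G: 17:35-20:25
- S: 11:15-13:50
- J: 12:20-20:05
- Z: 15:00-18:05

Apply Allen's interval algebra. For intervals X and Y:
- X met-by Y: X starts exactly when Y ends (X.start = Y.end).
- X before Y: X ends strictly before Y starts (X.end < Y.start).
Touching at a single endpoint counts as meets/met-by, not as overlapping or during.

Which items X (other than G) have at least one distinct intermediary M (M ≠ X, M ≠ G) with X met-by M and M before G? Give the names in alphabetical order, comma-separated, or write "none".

Target G = [17:35, 20:25].
Intermediaries M with M before G: H, N, P, R, S, W.
Via H — items with X met-by H: none.
Via N — items with X met-by N: none.
Via P — items with X met-by P: none.
Via R — items with X met-by R: J.
Via S — items with X met-by S: none.
Via W — items with X met-by W: none.
Union: J.

J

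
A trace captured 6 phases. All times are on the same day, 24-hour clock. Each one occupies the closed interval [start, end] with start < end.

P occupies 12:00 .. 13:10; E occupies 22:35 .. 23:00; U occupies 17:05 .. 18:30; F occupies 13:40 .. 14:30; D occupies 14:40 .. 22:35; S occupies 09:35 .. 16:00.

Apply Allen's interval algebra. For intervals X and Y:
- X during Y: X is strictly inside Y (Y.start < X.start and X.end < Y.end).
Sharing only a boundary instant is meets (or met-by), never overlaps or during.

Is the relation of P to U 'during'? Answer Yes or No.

No

P = [12:00, 13:10], U = [17:05, 18:30].
Actual relation of P to U: before.
Asked whether 'during' holds → No.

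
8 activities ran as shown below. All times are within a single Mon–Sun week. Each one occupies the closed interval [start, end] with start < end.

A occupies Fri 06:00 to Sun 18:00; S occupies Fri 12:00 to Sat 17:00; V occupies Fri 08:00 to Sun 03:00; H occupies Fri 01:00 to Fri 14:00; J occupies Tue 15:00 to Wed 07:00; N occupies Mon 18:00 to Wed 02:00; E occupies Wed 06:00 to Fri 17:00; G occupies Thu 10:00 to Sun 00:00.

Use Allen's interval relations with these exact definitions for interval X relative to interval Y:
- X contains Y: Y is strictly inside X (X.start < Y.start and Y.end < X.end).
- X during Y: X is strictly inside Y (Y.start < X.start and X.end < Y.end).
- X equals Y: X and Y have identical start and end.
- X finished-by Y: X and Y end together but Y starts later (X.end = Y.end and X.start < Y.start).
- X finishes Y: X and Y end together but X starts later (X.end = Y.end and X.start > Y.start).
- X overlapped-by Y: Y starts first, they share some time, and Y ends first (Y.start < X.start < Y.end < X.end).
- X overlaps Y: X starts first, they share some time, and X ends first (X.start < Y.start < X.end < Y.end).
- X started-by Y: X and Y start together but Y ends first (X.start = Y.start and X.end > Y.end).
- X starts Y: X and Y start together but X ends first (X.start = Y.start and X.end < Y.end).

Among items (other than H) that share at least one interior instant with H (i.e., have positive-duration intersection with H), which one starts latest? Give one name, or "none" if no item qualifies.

Target H = [Fri 01:00, Fri 14:00].
A [Fri 06:00, Sun 18:00] → overlapped-by → candidate.
E [Wed 06:00, Fri 17:00] → contains → candidate.
G [Thu 10:00, Sun 00:00] → contains → candidate.
J [Tue 15:00, Wed 07:00] → before → excluded.
N [Mon 18:00, Wed 02:00] → before → excluded.
S [Fri 12:00, Sat 17:00] → overlapped-by → candidate.
V [Fri 08:00, Sun 03:00] → overlapped-by → candidate.
Among candidates, latest start is Fri 12:00 → S.

S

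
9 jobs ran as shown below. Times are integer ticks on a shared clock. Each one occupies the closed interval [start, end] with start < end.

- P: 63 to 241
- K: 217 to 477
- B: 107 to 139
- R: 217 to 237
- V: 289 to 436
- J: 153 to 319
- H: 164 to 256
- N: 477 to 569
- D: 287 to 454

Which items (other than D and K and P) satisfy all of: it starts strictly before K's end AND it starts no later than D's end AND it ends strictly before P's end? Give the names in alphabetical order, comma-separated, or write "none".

Conditions: its start is strictly before K's end (X.start < 477) AND its start is no later than D's end (X.start <= 454) AND its end is strictly before P's end (X.end < 241).
B: start 107 < 477? ✓; start 107 <= 454? ✓; end 139 < 241? ✓ → yes.
H: start 164 < 477? ✓; start 164 <= 454? ✓; end 256 < 241? ✗ → no.
J: start 153 < 477? ✓; start 153 <= 454? ✓; end 319 < 241? ✗ → no.
N: start 477 < 477? ✗; start 477 <= 454? ✗; end 569 < 241? ✗ → no.
R: start 217 < 477? ✓; start 217 <= 454? ✓; end 237 < 241? ✓ → yes.
V: start 289 < 477? ✓; start 289 <= 454? ✓; end 436 < 241? ✗ → no.
Result: B, R.

B, R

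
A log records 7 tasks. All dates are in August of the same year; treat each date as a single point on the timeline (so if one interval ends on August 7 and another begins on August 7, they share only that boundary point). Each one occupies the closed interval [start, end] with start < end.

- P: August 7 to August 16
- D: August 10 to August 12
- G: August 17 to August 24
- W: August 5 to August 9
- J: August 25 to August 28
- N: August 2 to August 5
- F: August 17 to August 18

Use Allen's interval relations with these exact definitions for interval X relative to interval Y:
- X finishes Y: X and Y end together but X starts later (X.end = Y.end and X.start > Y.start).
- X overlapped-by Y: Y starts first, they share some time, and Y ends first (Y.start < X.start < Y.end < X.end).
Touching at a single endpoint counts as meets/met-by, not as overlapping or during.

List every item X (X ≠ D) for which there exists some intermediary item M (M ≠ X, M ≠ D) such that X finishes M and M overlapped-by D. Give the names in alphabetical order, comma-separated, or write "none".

none

Target D = [August 10, August 12].
Intermediaries M with M overlapped-by D: none.
Union: none.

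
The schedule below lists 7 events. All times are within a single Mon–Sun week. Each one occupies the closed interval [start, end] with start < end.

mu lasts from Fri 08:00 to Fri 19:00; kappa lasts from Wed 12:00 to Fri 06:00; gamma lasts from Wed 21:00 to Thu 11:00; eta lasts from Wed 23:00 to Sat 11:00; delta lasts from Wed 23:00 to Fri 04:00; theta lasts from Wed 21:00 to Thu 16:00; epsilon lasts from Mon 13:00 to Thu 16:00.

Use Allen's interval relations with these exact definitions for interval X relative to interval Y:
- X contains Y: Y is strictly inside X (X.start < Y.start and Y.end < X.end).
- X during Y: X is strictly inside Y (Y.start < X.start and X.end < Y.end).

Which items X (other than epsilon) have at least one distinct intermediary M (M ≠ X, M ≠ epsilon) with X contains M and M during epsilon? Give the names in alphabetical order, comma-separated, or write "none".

kappa

Target epsilon = [Mon 13:00, Thu 16:00].
Intermediaries M with M during epsilon: gamma.
Via gamma — items with X contains gamma: kappa.
Union: kappa.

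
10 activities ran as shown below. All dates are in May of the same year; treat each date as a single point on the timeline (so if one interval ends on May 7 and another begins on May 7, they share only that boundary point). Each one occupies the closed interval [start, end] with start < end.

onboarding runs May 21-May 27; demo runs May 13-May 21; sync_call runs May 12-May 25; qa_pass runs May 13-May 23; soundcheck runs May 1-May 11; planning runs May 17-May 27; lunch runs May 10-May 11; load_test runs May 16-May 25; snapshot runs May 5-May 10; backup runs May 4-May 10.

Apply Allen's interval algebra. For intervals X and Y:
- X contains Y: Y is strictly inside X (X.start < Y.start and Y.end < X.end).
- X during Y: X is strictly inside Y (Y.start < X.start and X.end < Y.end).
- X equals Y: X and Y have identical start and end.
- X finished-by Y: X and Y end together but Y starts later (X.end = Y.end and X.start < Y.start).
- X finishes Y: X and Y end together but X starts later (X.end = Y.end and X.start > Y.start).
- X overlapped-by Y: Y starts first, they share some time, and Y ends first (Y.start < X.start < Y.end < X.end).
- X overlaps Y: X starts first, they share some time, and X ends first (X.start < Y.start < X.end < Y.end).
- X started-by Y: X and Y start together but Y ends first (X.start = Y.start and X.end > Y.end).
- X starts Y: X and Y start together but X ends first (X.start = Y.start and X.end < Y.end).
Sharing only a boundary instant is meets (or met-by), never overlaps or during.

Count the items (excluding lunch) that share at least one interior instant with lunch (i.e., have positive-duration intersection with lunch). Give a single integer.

Target lunch = [May 10, May 11].
backup [May 4, May 10] → meets → no.
demo [May 13, May 21] → after → no.
load_test [May 16, May 25] → after → no.
onboarding [May 21, May 27] → after → no.
planning [May 17, May 27] → after → no.
qa_pass [May 13, May 23] → after → no.
snapshot [May 5, May 10] → meets → no.
soundcheck [May 1, May 11] → finished-by → counts.
sync_call [May 12, May 25] → after → no.
Total: 1.

1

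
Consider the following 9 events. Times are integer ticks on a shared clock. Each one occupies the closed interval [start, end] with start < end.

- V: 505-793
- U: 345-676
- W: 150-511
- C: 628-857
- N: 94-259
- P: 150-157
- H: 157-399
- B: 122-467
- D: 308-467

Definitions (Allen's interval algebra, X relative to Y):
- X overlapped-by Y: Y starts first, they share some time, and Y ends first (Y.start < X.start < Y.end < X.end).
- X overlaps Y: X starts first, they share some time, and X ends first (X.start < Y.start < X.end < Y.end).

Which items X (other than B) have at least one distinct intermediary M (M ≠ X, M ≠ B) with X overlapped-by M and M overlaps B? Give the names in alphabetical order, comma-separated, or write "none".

Target B = [122, 467].
Intermediaries M with M overlaps B: N.
Via N — items with X overlapped-by N: H, W.
Union: H, W.

H, W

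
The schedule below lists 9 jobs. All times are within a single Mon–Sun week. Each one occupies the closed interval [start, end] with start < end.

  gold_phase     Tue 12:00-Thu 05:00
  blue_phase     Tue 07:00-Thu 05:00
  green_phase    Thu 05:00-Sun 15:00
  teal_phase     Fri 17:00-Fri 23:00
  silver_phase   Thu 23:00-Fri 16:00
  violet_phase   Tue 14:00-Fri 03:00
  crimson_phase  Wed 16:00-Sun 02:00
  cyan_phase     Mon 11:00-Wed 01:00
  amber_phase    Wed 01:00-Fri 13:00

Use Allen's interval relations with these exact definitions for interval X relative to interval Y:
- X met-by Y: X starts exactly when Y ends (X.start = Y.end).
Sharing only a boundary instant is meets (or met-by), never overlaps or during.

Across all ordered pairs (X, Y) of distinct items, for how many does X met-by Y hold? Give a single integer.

Checking all 72 ordered pairs for relation 'met-by'; matching pairs in alphabetical order:
(amber_phase, cyan_phase): amber_phase met-by cyan_phase ✓
(green_phase, blue_phase): green_phase met-by blue_phase ✓
(green_phase, gold_phase): green_phase met-by gold_phase ✓
Count: 3.

3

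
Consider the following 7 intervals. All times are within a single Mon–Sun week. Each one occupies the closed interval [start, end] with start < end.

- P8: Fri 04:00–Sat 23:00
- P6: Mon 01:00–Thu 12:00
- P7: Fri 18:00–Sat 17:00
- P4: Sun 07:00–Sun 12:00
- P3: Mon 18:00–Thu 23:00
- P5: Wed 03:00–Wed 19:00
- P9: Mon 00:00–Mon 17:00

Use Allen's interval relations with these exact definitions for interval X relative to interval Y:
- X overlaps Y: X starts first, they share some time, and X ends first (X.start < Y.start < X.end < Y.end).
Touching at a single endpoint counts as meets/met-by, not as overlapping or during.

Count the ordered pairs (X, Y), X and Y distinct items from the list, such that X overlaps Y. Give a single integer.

2

Checking all 42 ordered pairs for relation 'overlaps'; matching pairs in alphabetical order:
(P6, P3): P6 overlaps P3 ✓
(P9, P6): P9 overlaps P6 ✓
Count: 2.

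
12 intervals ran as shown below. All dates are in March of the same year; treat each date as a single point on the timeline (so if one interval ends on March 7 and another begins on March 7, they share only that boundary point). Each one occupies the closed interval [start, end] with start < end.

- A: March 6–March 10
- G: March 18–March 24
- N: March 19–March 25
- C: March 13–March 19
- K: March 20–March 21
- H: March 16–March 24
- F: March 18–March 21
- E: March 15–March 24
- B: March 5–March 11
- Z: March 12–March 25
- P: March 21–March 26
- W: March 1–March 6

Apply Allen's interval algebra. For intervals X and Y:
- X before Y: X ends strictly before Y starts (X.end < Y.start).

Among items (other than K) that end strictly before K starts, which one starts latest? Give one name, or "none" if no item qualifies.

Target K = [March 20, March 21].
A [March 6, March 10] → before → candidate.
B [March 5, March 11] → before → candidate.
C [March 13, March 19] → before → candidate.
E [March 15, March 24] → contains → excluded.
F [March 18, March 21] → finished-by → excluded.
G [March 18, March 24] → contains → excluded.
H [March 16, March 24] → contains → excluded.
N [March 19, March 25] → contains → excluded.
P [March 21, March 26] → met-by → excluded.
W [March 1, March 6] → before → candidate.
Z [March 12, March 25] → contains → excluded.
Among candidates, latest start is March 13 → C.

C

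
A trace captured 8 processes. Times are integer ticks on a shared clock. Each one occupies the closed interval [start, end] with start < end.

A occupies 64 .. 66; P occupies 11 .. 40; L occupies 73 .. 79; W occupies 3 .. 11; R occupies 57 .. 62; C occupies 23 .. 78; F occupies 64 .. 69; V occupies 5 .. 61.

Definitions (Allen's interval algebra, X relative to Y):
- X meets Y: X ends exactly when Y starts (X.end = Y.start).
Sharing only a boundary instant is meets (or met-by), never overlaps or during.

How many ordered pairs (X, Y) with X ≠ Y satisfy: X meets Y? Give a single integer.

1

Checking all 56 ordered pairs for relation 'meets'; matching pairs in alphabetical order:
(W, P): W meets P ✓
Count: 1.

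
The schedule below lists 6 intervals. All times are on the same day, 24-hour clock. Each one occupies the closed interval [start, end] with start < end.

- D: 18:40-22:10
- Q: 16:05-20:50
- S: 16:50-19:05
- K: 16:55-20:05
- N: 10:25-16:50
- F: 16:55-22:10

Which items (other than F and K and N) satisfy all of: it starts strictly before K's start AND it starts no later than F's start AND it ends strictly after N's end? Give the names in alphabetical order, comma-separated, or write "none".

Q, S

Conditions: its start is strictly before K's start (X.start < 16:55) AND its start is no later than F's start (X.start <= 16:55) AND its end is strictly after N's end (X.end > 16:50).
D: start 18:40 < 16:55? ✗; start 18:40 <= 16:55? ✗; end 22:10 > 16:50? ✓ → no.
Q: start 16:05 < 16:55? ✓; start 16:05 <= 16:55? ✓; end 20:50 > 16:50? ✓ → yes.
S: start 16:50 < 16:55? ✓; start 16:50 <= 16:55? ✓; end 19:05 > 16:50? ✓ → yes.
Result: Q, S.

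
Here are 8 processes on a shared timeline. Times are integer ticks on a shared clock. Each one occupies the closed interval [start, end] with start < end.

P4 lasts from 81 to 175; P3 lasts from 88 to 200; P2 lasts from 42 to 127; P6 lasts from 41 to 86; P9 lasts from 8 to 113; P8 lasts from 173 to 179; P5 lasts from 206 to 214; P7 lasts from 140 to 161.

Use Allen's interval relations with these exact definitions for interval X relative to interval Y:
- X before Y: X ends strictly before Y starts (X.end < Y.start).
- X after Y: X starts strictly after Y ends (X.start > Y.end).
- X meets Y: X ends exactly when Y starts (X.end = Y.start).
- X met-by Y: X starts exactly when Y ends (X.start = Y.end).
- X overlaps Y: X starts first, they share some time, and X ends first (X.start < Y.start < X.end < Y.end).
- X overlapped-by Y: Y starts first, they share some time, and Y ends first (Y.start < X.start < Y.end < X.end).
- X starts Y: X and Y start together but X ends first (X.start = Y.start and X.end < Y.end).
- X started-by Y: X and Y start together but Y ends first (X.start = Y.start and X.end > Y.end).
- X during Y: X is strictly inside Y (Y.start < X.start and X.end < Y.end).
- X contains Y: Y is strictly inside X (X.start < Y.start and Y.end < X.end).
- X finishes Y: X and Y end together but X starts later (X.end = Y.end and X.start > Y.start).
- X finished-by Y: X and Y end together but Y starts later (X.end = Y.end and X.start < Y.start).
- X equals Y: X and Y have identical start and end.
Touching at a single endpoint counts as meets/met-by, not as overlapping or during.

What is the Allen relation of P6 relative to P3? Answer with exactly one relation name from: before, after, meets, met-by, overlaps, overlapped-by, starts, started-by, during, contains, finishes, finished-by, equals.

P6 = [41, 86]; P3 = [88, 200].
Compare endpoints: P6.start < P3.start, P6.start < P3.end, P6.end < P3.start, P6.end < P3.end.
That pattern is 'before'.

before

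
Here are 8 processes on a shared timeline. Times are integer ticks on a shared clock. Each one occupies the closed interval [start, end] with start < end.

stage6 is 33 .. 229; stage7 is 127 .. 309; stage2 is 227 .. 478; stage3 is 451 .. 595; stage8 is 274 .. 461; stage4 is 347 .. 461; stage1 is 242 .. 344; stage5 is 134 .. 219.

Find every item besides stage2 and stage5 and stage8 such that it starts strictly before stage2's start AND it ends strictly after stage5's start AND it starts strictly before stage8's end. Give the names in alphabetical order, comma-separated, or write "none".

stage6, stage7

Conditions: its start is strictly before stage2's start (X.start < 227) AND its end is strictly after stage5's start (X.end > 134) AND its start is strictly before stage8's end (X.start < 461).
stage1: start 242 < 227? ✗; end 344 > 134? ✓; start 242 < 461? ✓ → no.
stage3: start 451 < 227? ✗; end 595 > 134? ✓; start 451 < 461? ✓ → no.
stage4: start 347 < 227? ✗; end 461 > 134? ✓; start 347 < 461? ✓ → no.
stage6: start 33 < 227? ✓; end 229 > 134? ✓; start 33 < 461? ✓ → yes.
stage7: start 127 < 227? ✓; end 309 > 134? ✓; start 127 < 461? ✓ → yes.
Result: stage6, stage7.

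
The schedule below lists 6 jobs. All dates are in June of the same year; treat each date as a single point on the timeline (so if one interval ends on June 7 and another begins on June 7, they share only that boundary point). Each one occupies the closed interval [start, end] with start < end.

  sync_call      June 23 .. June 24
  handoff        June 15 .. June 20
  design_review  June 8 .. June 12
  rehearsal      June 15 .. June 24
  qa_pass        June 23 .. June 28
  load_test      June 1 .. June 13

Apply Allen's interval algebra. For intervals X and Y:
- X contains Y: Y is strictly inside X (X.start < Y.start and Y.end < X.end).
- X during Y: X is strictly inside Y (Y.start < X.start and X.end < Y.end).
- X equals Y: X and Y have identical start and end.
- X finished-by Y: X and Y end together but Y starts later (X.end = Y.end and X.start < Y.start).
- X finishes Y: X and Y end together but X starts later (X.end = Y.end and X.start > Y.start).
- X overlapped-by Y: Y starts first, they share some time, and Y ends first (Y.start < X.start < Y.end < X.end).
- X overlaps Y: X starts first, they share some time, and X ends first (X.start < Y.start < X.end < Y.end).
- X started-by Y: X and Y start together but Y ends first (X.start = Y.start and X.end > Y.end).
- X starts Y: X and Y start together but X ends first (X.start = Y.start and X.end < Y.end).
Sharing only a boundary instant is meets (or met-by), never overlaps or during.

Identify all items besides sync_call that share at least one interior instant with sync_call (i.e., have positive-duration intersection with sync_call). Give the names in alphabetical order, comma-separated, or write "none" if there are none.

qa_pass, rehearsal

Target sync_call = [June 23, June 24].
design_review [June 8, June 12] → before → no.
handoff [June 15, June 20] → before → no.
load_test [June 1, June 13] → before → no.
qa_pass [June 23, June 28] → started-by → yes.
rehearsal [June 15, June 24] → finished-by → yes.
Result: qa_pass, rehearsal.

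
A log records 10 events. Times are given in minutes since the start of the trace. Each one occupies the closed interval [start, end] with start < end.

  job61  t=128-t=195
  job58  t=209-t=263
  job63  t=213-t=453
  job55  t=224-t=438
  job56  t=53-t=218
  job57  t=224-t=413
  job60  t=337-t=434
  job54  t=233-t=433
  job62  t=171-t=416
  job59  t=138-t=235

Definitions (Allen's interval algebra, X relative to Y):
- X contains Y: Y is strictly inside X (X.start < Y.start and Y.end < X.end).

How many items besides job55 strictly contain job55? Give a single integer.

Target job55 = [t=224, t=438].
job54 [t=233, t=433] → during → no.
job56 [t=53, t=218] → before → no.
job57 [t=224, t=413] → starts → no.
job58 [t=209, t=263] → overlaps → no.
job59 [t=138, t=235] → overlaps → no.
job60 [t=337, t=434] → during → no.
job61 [t=128, t=195] → before → no.
job62 [t=171, t=416] → overlaps → no.
job63 [t=213, t=453] → contains → counts.
Total: 1.

1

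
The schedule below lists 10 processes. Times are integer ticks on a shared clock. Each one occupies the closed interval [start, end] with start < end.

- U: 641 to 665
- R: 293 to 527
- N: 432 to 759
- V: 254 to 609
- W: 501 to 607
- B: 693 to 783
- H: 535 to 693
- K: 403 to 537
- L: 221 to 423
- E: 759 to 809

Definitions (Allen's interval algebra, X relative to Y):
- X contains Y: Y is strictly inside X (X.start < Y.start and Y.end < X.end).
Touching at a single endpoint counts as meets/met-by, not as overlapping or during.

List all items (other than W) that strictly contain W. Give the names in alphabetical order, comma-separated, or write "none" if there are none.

N, V

Target W = [501, 607].
B [693, 783] → after → no.
E [759, 809] → after → no.
H [535, 693] → overlapped-by → no.
K [403, 537] → overlaps → no.
L [221, 423] → before → no.
N [432, 759] → contains → yes.
R [293, 527] → overlaps → no.
U [641, 665] → after → no.
V [254, 609] → contains → yes.
Result: N, V.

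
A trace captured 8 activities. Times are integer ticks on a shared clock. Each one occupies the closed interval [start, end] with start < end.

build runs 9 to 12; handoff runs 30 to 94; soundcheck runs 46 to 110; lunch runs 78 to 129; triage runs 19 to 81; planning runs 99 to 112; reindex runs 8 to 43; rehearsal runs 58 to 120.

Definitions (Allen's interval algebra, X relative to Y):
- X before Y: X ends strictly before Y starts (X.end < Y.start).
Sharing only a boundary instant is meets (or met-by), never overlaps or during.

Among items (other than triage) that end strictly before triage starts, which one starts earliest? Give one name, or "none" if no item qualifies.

Target triage = [19, 81].
build [9, 12] → before → candidate.
handoff [30, 94] → overlapped-by → excluded.
lunch [78, 129] → overlapped-by → excluded.
planning [99, 112] → after → excluded.
rehearsal [58, 120] → overlapped-by → excluded.
reindex [8, 43] → overlaps → excluded.
soundcheck [46, 110] → overlapped-by → excluded.
Among candidates, earliest start is 9 → build.

build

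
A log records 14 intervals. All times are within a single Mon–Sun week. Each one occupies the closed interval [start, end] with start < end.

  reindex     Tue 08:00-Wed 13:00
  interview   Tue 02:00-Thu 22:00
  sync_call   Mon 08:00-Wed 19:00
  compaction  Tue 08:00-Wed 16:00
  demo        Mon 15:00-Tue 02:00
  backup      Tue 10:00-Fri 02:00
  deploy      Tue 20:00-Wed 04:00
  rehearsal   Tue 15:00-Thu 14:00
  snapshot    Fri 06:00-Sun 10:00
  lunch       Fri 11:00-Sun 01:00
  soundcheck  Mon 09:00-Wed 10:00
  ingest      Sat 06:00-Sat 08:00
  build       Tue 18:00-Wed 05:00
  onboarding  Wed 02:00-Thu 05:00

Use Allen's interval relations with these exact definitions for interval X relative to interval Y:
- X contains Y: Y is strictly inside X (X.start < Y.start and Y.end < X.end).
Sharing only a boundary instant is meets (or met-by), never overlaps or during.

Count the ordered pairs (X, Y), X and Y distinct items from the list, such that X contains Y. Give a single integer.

30

Checking all 182 ordered pairs for relation 'contains'; matching pairs in alphabetical order:
(backup, build): backup contains build ✓
(backup, deploy): backup contains deploy ✓
(backup, onboarding): backup contains onboarding ✓
(backup, rehearsal): backup contains rehearsal ✓
(build, deploy): build contains deploy ✓
(compaction, build): compaction contains build ✓
(compaction, deploy): compaction contains deploy ✓
(interview, build): interview contains build ✓
(interview, compaction): interview contains compaction ✓
(interview, deploy): interview contains deploy ✓
(interview, onboarding): interview contains onboarding ✓
(interview, rehearsal): interview contains rehearsal ✓
(interview, reindex): interview contains reindex ✓
(lunch, ingest): lunch contains ingest ✓
(rehearsal, build): rehearsal contains build ✓
(rehearsal, deploy): rehearsal contains deploy ✓
(rehearsal, onboarding): rehearsal contains onboarding ✓
(reindex, build): reindex contains build ✓
(reindex, deploy): reindex contains deploy ✓
(snapshot, ingest): snapshot contains ingest ✓
(snapshot, lunch): snapshot contains lunch ✓
(soundcheck, build): soundcheck contains build ✓
(soundcheck, demo): soundcheck contains demo ✓
(soundcheck, deploy): soundcheck contains deploy ✓
... plus 6 further pairs not listed.
Count: 30.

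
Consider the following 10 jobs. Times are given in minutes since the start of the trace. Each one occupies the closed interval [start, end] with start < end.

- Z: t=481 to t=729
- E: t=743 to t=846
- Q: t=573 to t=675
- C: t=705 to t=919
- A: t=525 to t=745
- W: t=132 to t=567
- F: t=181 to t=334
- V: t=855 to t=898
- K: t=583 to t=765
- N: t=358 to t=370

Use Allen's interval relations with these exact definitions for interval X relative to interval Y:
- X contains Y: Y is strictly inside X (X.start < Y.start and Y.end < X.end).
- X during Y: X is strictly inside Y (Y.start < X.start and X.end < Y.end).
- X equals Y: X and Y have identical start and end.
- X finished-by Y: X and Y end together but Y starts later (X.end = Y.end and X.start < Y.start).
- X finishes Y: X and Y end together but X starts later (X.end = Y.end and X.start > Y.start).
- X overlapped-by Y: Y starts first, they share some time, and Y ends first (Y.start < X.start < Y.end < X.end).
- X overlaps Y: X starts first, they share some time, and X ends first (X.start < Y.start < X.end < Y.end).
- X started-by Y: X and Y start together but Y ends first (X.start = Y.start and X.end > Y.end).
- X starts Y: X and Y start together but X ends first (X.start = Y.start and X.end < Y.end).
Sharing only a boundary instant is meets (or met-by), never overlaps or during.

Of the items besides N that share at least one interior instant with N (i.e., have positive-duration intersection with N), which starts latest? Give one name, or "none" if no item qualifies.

Target N = [t=358, t=370].
A [t=525, t=745] → after → excluded.
C [t=705, t=919] → after → excluded.
E [t=743, t=846] → after → excluded.
F [t=181, t=334] → before → excluded.
K [t=583, t=765] → after → excluded.
Q [t=573, t=675] → after → excluded.
V [t=855, t=898] → after → excluded.
W [t=132, t=567] → contains → candidate.
Z [t=481, t=729] → after → excluded.
Among candidates, latest start is t=132 → W.

W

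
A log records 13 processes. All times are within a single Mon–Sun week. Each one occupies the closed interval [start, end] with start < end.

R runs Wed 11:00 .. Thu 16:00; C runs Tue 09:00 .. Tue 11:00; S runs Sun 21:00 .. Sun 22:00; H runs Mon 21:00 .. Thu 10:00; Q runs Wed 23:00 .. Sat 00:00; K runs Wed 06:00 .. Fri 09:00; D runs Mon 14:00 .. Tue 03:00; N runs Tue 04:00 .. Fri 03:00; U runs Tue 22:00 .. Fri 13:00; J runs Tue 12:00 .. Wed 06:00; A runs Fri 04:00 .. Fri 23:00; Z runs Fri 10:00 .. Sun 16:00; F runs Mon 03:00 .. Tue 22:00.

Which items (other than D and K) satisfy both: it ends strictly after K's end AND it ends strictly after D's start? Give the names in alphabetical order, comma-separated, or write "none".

Conditions: its end is strictly after K's end (X.end > Fri 09:00) AND its end is strictly after D's start (X.end > Mon 14:00).
A: end Fri 23:00 > Fri 09:00? ✓; end Fri 23:00 > Mon 14:00? ✓ → yes.
C: end Tue 11:00 > Fri 09:00? ✗; end Tue 11:00 > Mon 14:00? ✓ → no.
F: end Tue 22:00 > Fri 09:00? ✗; end Tue 22:00 > Mon 14:00? ✓ → no.
H: end Thu 10:00 > Fri 09:00? ✗; end Thu 10:00 > Mon 14:00? ✓ → no.
J: end Wed 06:00 > Fri 09:00? ✗; end Wed 06:00 > Mon 14:00? ✓ → no.
N: end Fri 03:00 > Fri 09:00? ✗; end Fri 03:00 > Mon 14:00? ✓ → no.
Q: end Sat 00:00 > Fri 09:00? ✓; end Sat 00:00 > Mon 14:00? ✓ → yes.
R: end Thu 16:00 > Fri 09:00? ✗; end Thu 16:00 > Mon 14:00? ✓ → no.
S: end Sun 22:00 > Fri 09:00? ✓; end Sun 22:00 > Mon 14:00? ✓ → yes.
U: end Fri 13:00 > Fri 09:00? ✓; end Fri 13:00 > Mon 14:00? ✓ → yes.
Z: end Sun 16:00 > Fri 09:00? ✓; end Sun 16:00 > Mon 14:00? ✓ → yes.
Result: A, Q, S, U, Z.

A, Q, S, U, Z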